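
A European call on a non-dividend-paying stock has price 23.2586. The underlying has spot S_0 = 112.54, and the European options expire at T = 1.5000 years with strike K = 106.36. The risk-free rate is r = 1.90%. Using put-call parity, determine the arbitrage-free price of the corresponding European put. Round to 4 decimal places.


Answer: Put price = 14.0901

Derivation:
Put-call parity: C - P = S_0 * exp(-qT) - K * exp(-rT).
S_0 * exp(-qT) = 112.5400 * 1.00000000 = 112.54000000
K * exp(-rT) = 106.3600 * 0.97190229 = 103.37152801
P = C - S*exp(-qT) + K*exp(-rT)
P = 23.2586 - 112.54000000 + 103.37152801 = 14.0901


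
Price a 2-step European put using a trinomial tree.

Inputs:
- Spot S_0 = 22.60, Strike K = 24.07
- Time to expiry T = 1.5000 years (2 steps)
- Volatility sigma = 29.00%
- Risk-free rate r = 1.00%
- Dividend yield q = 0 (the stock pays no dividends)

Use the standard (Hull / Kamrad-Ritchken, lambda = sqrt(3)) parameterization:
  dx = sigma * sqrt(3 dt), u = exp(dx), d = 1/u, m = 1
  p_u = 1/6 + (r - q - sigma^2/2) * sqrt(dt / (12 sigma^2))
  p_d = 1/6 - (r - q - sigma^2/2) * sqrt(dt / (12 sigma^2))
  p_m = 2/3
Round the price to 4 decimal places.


dt = T/N = 0.750000; dx = sigma*sqrt(3*dt) = 0.435000
u = exp(dx) = 1.544963; d = 1/u = 0.647265
p_u = 0.139037, p_m = 0.666667, p_d = 0.194296
Discount per step: exp(-r*dt) = 0.992528
Stock lattice S(k, j) with j the centered position index:
  k=0: S(0,+0) = 22.6000
  k=1: S(1,-1) = 14.6282; S(1,+0) = 22.6000; S(1,+1) = 34.9162
  k=2: S(2,-2) = 9.4683; S(2,-1) = 14.6282; S(2,+0) = 22.6000; S(2,+1) = 34.9162; S(2,+2) = 53.9442
Terminal payoffs V(N, j) = max(K - S_T, 0):
  V(2,-2) = 14.601695; V(2,-1) = 9.441819; V(2,+0) = 1.470000; V(2,+1) = 0.000000; V(2,+2) = 0.000000
Backward induction: V(k, j) = exp(-r*dt) * [p_u * V(k+1, j+1) + p_m * V(k+1, j) + p_d * V(k+1, j-1)]
  V(1,-1) = exp(-r*dt) * [p_u*1.470000 + p_m*9.441819 + p_d*14.601695] = 9.266223
  V(1,+0) = exp(-r*dt) * [p_u*0.000000 + p_m*1.470000 + p_d*9.441819] = 2.793478
  V(1,+1) = exp(-r*dt) * [p_u*0.000000 + p_m*0.000000 + p_d*1.470000] = 0.283481
  V(0,+0) = exp(-r*dt) * [p_u*0.283481 + p_m*2.793478 + p_d*9.266223] = 3.674461

Answer: Price = V(0,0) = 3.6745


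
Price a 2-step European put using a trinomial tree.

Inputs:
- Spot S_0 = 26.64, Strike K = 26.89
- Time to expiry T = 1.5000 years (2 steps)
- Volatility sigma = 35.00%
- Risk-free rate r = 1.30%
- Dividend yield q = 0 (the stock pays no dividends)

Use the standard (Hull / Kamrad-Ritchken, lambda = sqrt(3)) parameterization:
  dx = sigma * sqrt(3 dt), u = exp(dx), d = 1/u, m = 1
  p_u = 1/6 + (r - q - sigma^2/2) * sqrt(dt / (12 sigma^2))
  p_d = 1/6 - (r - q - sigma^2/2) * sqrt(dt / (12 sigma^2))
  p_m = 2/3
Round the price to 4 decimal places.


Answer: Price = V(0,0) = 3.7464

Derivation:
dt = T/N = 0.750000; dx = sigma*sqrt(3*dt) = 0.525000
u = exp(dx) = 1.690459; d = 1/u = 0.591555
p_u = 0.132202, p_m = 0.666667, p_d = 0.201131
Discount per step: exp(-r*dt) = 0.990297
Stock lattice S(k, j) with j the centered position index:
  k=0: S(0,+0) = 26.6400
  k=1: S(1,-1) = 15.7590; S(1,+0) = 26.6400; S(1,+1) = 45.0338
  k=2: S(2,-2) = 9.3223; S(2,-1) = 15.7590; S(2,+0) = 26.6400; S(2,+1) = 45.0338; S(2,+2) = 76.1278
Terminal payoffs V(N, j) = max(K - S_T, 0):
  V(2,-2) = 17.567658; V(2,-1) = 11.130965; V(2,+0) = 0.250000; V(2,+1) = 0.000000; V(2,+2) = 0.000000
Backward induction: V(k, j) = exp(-r*dt) * [p_u * V(k+1, j+1) + p_m * V(k+1, j) + p_d * V(k+1, j-1)]
  V(1,-1) = exp(-r*dt) * [p_u*0.250000 + p_m*11.130965 + p_d*17.567658] = 10.880490
  V(1,+0) = exp(-r*dt) * [p_u*0.000000 + p_m*0.250000 + p_d*11.130965] = 2.382109
  V(1,+1) = exp(-r*dt) * [p_u*0.000000 + p_m*0.000000 + p_d*0.250000] = 0.049795
  V(0,+0) = exp(-r*dt) * [p_u*0.049795 + p_m*2.382109 + p_d*10.880490] = 3.746354


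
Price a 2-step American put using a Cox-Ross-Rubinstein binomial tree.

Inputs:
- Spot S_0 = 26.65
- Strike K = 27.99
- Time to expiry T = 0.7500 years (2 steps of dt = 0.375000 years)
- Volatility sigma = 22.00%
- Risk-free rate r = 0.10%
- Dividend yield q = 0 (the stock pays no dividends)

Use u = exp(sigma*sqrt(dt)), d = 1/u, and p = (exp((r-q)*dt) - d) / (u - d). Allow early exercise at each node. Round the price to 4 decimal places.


dt = T/N = 0.375000
u = exp(sigma*sqrt(dt)) = 1.144219; d = 1/u = 0.873959
p = (exp((r-q)*dt) - d) / (u - d) = 0.467758
Discount per step: exp(-r*dt) = 0.999625
Stock lattice S(k, i) with i counting down-moves:
  k=0: S(0,0) = 26.6500
  k=1: S(1,0) = 30.4934; S(1,1) = 23.2910
  k=2: S(2,0) = 34.8911; S(2,1) = 26.6500; S(2,2) = 20.3554
Terminal payoffs V(N, i) = max(K - S_T, 0):
  V(2,0) = 0.000000; V(2,1) = 1.340000; V(2,2) = 7.634619
Backward induction: V(k, i) = exp(-r*dt) * [p * V(k+1, i) + (1-p) * V(k+1, i+1)]; then take max(V_cont, immediate exercise) for American.
  V(1,0) = exp(-r*dt) * [p*0.000000 + (1-p)*1.340000] = 0.712937; exercise = 0.000000; V(1,0) = max -> 0.712937
  V(1,1) = exp(-r*dt) * [p*1.340000 + (1-p)*7.634619] = 4.688501; exercise = 4.698995; V(1,1) = max -> 4.698995
  V(0,0) = exp(-r*dt) * [p*0.712937 + (1-p)*4.698995] = 2.833421; exercise = 1.340000; V(0,0) = max -> 2.833421

Answer: Price = V(0,0) = 2.8334


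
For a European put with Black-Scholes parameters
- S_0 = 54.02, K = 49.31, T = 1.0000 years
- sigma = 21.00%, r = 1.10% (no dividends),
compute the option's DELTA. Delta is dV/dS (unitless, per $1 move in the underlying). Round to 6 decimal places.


d1 = 0.5917973720; d2 = 0.3817973720
phi(d1) = 0.3348573703; exp(-qT) = 1.0000000000; exp(-rT) = 0.9890602788
N(-d1) = 0.2769931416
Delta = -exp(-qT) * N(-d1) = -1.0000000000 * 0.2769931416 = -0.276993

Answer: Delta = -0.276993


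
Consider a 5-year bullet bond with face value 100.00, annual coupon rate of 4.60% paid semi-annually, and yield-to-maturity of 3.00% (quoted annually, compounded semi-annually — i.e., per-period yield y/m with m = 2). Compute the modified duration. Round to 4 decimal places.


Answer: Modified duration = 4.4763

Derivation:
Coupon per period c = face * coupon_rate / m = 2.300000
Periods per year m = 2; per-period yield y/m = 0.015000
Number of cashflows N = 10
Cashflows (t years, CF_t, discount factor 1/(1+y/m)^(m*t), PV):
  t = 0.5000: CF_t = 2.300000, DF = 0.985222, PV = 2.266010
  t = 1.0000: CF_t = 2.300000, DF = 0.970662, PV = 2.232522
  t = 1.5000: CF_t = 2.300000, DF = 0.956317, PV = 2.199529
  t = 2.0000: CF_t = 2.300000, DF = 0.942184, PV = 2.167024
  t = 2.5000: CF_t = 2.300000, DF = 0.928260, PV = 2.134999
  t = 3.0000: CF_t = 2.300000, DF = 0.914542, PV = 2.103447
  t = 3.5000: CF_t = 2.300000, DF = 0.901027, PV = 2.072362
  t = 4.0000: CF_t = 2.300000, DF = 0.887711, PV = 2.041736
  t = 4.5000: CF_t = 2.300000, DF = 0.874592, PV = 2.011562
  t = 5.0000: CF_t = 102.300000, DF = 0.861667, PV = 88.148558
Price P = sum_t PV_t = 107.377748
First compute Macaulay numerator sum_t t * PV_t:
  t * PV_t at t = 0.5000: 1.133005
  t * PV_t at t = 1.0000: 2.232522
  t * PV_t at t = 1.5000: 3.299294
  t * PV_t at t = 2.0000: 4.334047
  t * PV_t at t = 2.5000: 5.337497
  t * PV_t at t = 3.0000: 6.310341
  t * PV_t at t = 3.5000: 7.253266
  t * PV_t at t = 4.0000: 8.166942
  t * PV_t at t = 4.5000: 9.052030
  t * PV_t at t = 5.0000: 440.742789
Macaulay duration D = 487.861733 / 107.377748 = 4.543416
Modified duration = D / (1 + y/m) = 4.543416 / (1 + 0.015000) = 4.476272


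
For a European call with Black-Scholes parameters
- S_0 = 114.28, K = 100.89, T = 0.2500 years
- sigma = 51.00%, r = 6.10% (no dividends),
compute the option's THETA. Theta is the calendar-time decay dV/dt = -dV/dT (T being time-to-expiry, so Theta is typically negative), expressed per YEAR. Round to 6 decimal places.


Answer: Theta = -22.521183

Derivation:
d1 = 0.6760127959; d2 = 0.4210127959
phi(d1) = 0.3174499270; exp(-qT) = 1.0000000000; exp(-rT) = 0.9848656924
Theta = -S*exp(-qT)*phi(d1)*sigma/(2*sqrt(T)) - r*K*exp(-rT)*N(d2) + q*S*exp(-qT)*N(d1)
N(d1) = 0.7504837395; N(d2) = 0.6631271309; sqrt(T) = 0.5000000000
Term 1 = -114.2800 * 1.0000000000 * 0.3174499270 * 0.5100 / (2 * 0.5000000000) = -18.5018706054
Term 2 = -0.0610 * 100.8900 * 0.9848656924 * 0.6631271309 = -4.0193124008
Term 3 = 0 (no dividend yield, q = 0)
Theta = -18.5018706054 + (-4.0193124008) + (0.0000000000) = -22.521183


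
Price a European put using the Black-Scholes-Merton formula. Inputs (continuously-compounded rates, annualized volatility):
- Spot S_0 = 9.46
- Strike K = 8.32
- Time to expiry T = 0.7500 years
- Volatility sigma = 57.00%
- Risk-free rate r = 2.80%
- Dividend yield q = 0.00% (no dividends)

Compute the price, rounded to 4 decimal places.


Answer: Price = 1.1361

Derivation:
d1 = (ln(S/K) + (r - q + 0.5*sigma^2) * T) / (sigma * sqrt(T)) = 0.54949085
d2 = d1 - sigma * sqrt(T) = 0.05585637
exp(-rT) = 0.97921896; exp(-qT) = 1.00000000
P = K * exp(-rT) * N(-d2) - S_0 * exp(-qT) * N(-d1)
N(-d1) = 0.29133432; N(-d2) = 0.47772812
P = 8.3200 * 0.97921896 * 0.47772812 - 9.4600 * 1.00000000 * 0.29133432 = 1.1361


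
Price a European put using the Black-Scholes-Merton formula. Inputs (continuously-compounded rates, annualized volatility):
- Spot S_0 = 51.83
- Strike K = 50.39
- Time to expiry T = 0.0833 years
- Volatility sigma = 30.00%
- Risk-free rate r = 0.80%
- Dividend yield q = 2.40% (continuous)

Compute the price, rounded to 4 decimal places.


Answer: Price = 1.1615

Derivation:
d1 = (ln(S/K) + (r - q + 0.5*sigma^2) * T) / (sigma * sqrt(T)) = 0.35331769
d2 = d1 - sigma * sqrt(T) = 0.26673247
exp(-rT) = 0.99933382; exp(-qT) = 0.99800280
P = K * exp(-rT) * N(-d2) - S_0 * exp(-qT) * N(-d1)
N(-d1) = 0.36192514; N(-d2) = 0.39483757
P = 50.3900 * 0.99933382 * 0.39483757 - 51.8300 * 0.99800280 * 0.36192514 = 1.1615


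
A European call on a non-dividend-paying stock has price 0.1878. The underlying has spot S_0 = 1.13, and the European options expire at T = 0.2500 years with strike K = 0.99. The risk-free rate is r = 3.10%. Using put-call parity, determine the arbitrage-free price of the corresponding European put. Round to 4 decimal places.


Answer: Put price = 0.0402

Derivation:
Put-call parity: C - P = S_0 * exp(-qT) - K * exp(-rT).
S_0 * exp(-qT) = 1.1300 * 1.00000000 = 1.13000000
K * exp(-rT) = 0.9900 * 0.99227995 = 0.98235715
P = C - S*exp(-qT) + K*exp(-rT)
P = 0.1878 - 1.13000000 + 0.98235715 = 0.0402


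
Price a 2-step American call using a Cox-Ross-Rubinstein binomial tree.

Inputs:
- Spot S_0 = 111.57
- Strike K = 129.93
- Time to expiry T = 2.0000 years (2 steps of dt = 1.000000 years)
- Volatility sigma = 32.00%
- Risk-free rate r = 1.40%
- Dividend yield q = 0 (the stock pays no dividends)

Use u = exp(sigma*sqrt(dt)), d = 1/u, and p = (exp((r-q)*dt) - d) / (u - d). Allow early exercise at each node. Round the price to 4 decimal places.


dt = T/N = 1.000000
u = exp(sigma*sqrt(dt)) = 1.377128; d = 1/u = 0.726149
p = (exp((r-q)*dt) - d) / (u - d) = 0.442333
Discount per step: exp(-r*dt) = 0.986098
Stock lattice S(k, i) with i counting down-moves:
  k=0: S(0,0) = 111.5700
  k=1: S(1,0) = 153.6461; S(1,1) = 81.0164
  k=2: S(2,0) = 211.5904; S(2,1) = 111.5700; S(2,2) = 58.8300
Terminal payoffs V(N, i) = max(S_T - K, 0):
  V(2,0) = 81.660372; V(2,1) = 0.000000; V(2,2) = 0.000000
Backward induction: V(k, i) = exp(-r*dt) * [p * V(k+1, i) + (1-p) * V(k+1, i+1)]; then take max(V_cont, immediate exercise) for American.
  V(1,0) = exp(-r*dt) * [p*81.660372 + (1-p)*0.000000] = 35.618912; exercise = 23.716145; V(1,0) = max -> 35.618912
  V(1,1) = exp(-r*dt) * [p*0.000000 + (1-p)*0.000000] = 0.000000; exercise = 0.000000; V(1,1) = max -> 0.000000
  V(0,0) = exp(-r*dt) * [p*35.618912 + (1-p)*0.000000] = 15.536384; exercise = 0.000000; V(0,0) = max -> 15.536384

Answer: Price = V(0,0) = 15.5364


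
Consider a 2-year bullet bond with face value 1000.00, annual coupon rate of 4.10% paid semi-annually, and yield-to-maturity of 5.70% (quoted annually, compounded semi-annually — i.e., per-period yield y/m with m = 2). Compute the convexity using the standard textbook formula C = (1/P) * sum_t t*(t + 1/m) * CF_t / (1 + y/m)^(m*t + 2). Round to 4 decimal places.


Coupon per period c = face * coupon_rate / m = 20.500000
Periods per year m = 2; per-period yield y/m = 0.028500
Number of cashflows N = 4
Cashflows (t years, CF_t, discount factor 1/(1+y/m)^(m*t), PV):
  t = 0.5000: CF_t = 20.500000, DF = 0.972290, PV = 19.931940
  t = 1.0000: CF_t = 20.500000, DF = 0.945347, PV = 19.379621
  t = 1.5000: CF_t = 20.500000, DF = 0.919152, PV = 18.842606
  t = 2.0000: CF_t = 1020.500000, DF = 0.893682, PV = 912.002072
Price P = sum_t PV_t = 970.156238
Convexity numerator sum_t t*(t + 1/m) * CF_t / (1+y/m)^(m*t + 2):
  t = 0.5000: term = 9.421303
  t = 1.0000: term = 27.480709
  t = 1.5000: term = 53.438423
  t = 2.0000: term = 4310.793677
Convexity = (1/P) * sum = 4401.134113 / 970.156238 = 4.536521

Answer: Convexity = 4.5365


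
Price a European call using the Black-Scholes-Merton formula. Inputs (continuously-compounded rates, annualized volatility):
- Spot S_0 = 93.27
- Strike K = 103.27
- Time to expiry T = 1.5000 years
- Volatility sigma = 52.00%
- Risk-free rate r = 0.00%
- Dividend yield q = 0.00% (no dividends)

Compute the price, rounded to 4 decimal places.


Answer: Price = 19.8547

Derivation:
d1 = (ln(S/K) + (r - q + 0.5*sigma^2) * T) / (sigma * sqrt(T)) = 0.15851275
d2 = d1 - sigma * sqrt(T) = -0.47835458
exp(-rT) = 1.00000000; exp(-qT) = 1.00000000
C = S_0 * exp(-qT) * N(d1) - K * exp(-rT) * N(d2)
N(d1) = 0.56297361; N(d2) = 0.31619893
C = 93.2700 * 1.00000000 * 0.56297361 - 103.2700 * 1.00000000 * 0.31619893 = 19.8547


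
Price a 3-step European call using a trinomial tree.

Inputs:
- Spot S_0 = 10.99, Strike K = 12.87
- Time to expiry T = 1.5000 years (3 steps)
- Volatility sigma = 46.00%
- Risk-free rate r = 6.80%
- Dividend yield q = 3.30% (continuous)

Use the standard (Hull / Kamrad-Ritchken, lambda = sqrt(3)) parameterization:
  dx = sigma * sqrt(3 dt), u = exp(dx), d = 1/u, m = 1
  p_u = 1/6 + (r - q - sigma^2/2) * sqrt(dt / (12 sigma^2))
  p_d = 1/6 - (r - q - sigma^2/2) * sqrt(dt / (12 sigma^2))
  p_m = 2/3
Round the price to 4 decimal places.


dt = T/N = 0.500000; dx = sigma*sqrt(3*dt) = 0.563383
u = exp(dx) = 1.756604; d = 1/u = 0.569280
p_u = 0.135249, p_m = 0.666667, p_d = 0.198084
Discount per step: exp(-r*dt) = 0.966572
Stock lattice S(k, j) with j the centered position index:
  k=0: S(0,+0) = 10.9900
  k=1: S(1,-1) = 6.2564; S(1,+0) = 10.9900; S(1,+1) = 19.3051
  k=2: S(2,-2) = 3.5616; S(2,-1) = 6.2564; S(2,+0) = 10.9900; S(2,+1) = 19.3051; S(2,+2) = 33.9114
  k=3: S(3,-3) = 2.0276; S(3,-2) = 3.5616; S(3,-1) = 6.2564; S(3,+0) = 10.9900; S(3,+1) = 19.3051; S(3,+2) = 33.9114; S(3,+3) = 59.5689
Terminal payoffs V(N, j) = max(S_T - K, 0):
  V(3,-3) = 0.000000; V(3,-2) = 0.000000; V(3,-1) = 0.000000; V(3,+0) = 0.000000; V(3,+1) = 6.435083; V(3,+2) = 21.041394; V(3,+3) = 46.698904
Backward induction: V(k, j) = exp(-r*dt) * [p_u * V(k+1, j+1) + p_m * V(k+1, j) + p_d * V(k+1, j-1)]
  V(2,-2) = exp(-r*dt) * [p_u*0.000000 + p_m*0.000000 + p_d*0.000000] = 0.000000
  V(2,-1) = exp(-r*dt) * [p_u*0.000000 + p_m*0.000000 + p_d*0.000000] = 0.000000
  V(2,+0) = exp(-r*dt) * [p_u*6.435083 + p_m*0.000000 + p_d*0.000000] = 0.841246
  V(2,+1) = exp(-r*dt) * [p_u*21.041394 + p_m*6.435083 + p_d*0.000000] = 6.897347
  V(2,+2) = exp(-r*dt) * [p_u*46.698904 + p_m*21.041394 + p_d*6.435083] = 20.895610
  V(1,-1) = exp(-r*dt) * [p_u*0.841246 + p_m*0.000000 + p_d*0.000000] = 0.109975
  V(1,+0) = exp(-r*dt) * [p_u*6.897347 + p_m*0.841246 + p_d*0.000000] = 1.443760
  V(1,+1) = exp(-r*dt) * [p_u*20.895610 + p_m*6.897347 + p_d*0.841246] = 7.337230
  V(0,+0) = exp(-r*dt) * [p_u*7.337230 + p_m*1.443760 + p_d*0.109975] = 1.910570

Answer: Price = V(0,0) = 1.9106


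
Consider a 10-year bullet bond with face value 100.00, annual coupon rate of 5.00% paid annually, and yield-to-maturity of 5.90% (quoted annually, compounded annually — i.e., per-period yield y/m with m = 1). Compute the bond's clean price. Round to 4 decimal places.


Answer: Price = 93.3444

Derivation:
Coupon per period c = face * coupon_rate / m = 5.000000
Periods per year m = 1; per-period yield y/m = 0.059000
Number of cashflows N = 10
Cashflows (t years, CF_t, discount factor 1/(1+y/m)^(m*t), PV):
  t = 1.0000: CF_t = 5.000000, DF = 0.944287, PV = 4.721435
  t = 2.0000: CF_t = 5.000000, DF = 0.891678, PV = 4.458390
  t = 3.0000: CF_t = 5.000000, DF = 0.842000, PV = 4.210000
  t = 4.0000: CF_t = 5.000000, DF = 0.795090, PV = 3.975449
  t = 5.0000: CF_t = 5.000000, DF = 0.750793, PV = 3.753965
  t = 6.0000: CF_t = 5.000000, DF = 0.708964, PV = 3.544820
  t = 7.0000: CF_t = 5.000000, DF = 0.669466, PV = 3.347328
  t = 8.0000: CF_t = 5.000000, DF = 0.632168, PV = 3.160839
  t = 9.0000: CF_t = 5.000000, DF = 0.596948, PV = 2.984739
  t = 10.0000: CF_t = 105.000000, DF = 0.563690, PV = 59.187459
Price P = sum_t PV_t = 93.344425


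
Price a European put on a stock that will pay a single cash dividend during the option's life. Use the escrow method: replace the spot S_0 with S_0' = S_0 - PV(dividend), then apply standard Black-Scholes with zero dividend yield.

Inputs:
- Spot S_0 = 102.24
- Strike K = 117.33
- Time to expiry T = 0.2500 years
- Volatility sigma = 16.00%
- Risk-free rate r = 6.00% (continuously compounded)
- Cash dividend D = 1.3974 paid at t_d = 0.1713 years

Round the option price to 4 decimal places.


Answer: Price = 14.8828

Derivation:
PV(D) = D * exp(-r * t_d) = 1.3974 * 0.98977464 = 1.38311108
S_0' = S_0 - PV(D) = 102.2400 - 1.38311108 = 100.85688892
d1 = (ln(S_0'/K) + (r + sigma^2/2)*T) / (sigma*sqrt(T)) = -1.66359883
d2 = d1 - sigma*sqrt(T) = -1.74359883
exp(-rT) = 0.98511194
N(-d1) = 0.95190369; N(-d2) = 0.95938547
P = K * exp(-rT) * N(-d2) - S_0' * N(-d1) = 117.3300 * 0.98511194 * 0.95938547 - 100.85688892 * 0.95190369 = 14.8828


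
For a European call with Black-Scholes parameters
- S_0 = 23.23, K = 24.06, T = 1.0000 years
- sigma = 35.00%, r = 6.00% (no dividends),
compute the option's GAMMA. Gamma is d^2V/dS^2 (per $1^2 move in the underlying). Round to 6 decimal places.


d1 = 0.2461252464; d2 = -0.1038747536
phi(d1) = 0.3870399537; exp(-qT) = 1.0000000000; exp(-rT) = 0.9417645336
Gamma = exp(-qT) * phi(d1) / (S * sigma * sqrt(T)) = 1.0000000000 * 0.3870399537 / (23.2300 * 0.3500 * 1.0000000000) = 0.047603

Answer: Gamma = 0.047603


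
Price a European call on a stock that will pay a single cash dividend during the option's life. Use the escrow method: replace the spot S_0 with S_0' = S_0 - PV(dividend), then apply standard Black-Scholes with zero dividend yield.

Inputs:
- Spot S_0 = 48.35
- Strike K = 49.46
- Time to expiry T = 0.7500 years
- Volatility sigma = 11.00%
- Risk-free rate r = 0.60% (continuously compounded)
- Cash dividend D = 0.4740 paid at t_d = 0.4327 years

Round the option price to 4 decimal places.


Answer: Price = 1.2435

Derivation:
PV(D) = D * exp(-r * t_d) = 0.4740 * 0.99740717 = 0.47277100
S_0' = S_0 - PV(D) = 48.3500 - 0.47277100 = 47.87722900
d1 = (ln(S_0'/K) + (r + sigma^2/2)*T) / (sigma*sqrt(T)) = -0.24654701
d2 = d1 - sigma*sqrt(T) = -0.34180980
exp(-rT) = 0.99551011
N(d1) = 0.40262941; N(d2) = 0.36624702
C = S_0' * N(d1) - K * exp(-rT) * N(d2) = 47.87722900 * 0.40262941 - 49.4600 * 0.99551011 * 0.36624702 = 1.2435


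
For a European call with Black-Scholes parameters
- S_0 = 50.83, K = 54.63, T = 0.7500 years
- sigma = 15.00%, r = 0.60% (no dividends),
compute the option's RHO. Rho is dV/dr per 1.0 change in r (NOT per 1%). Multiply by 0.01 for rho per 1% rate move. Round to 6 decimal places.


d1 = -0.4554058167; d2 = -0.5853096273
phi(d1) = 0.3596457491; exp(-qT) = 1.0000000000; exp(-rT) = 0.9955101098
N(d2) = 0.2791697713
Rho = K*T*exp(-rT)*N(d2) = 54.6300 * 0.7500 * 0.9955101098 * 0.2791697713 = 11.386927

Answer: Rho = 11.386927


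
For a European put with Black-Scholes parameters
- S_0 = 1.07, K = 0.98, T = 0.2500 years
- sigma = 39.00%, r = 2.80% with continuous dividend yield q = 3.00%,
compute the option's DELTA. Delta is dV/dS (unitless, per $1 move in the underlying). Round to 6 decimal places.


d1 = 0.5455069528; d2 = 0.3505069528
phi(d1) = 0.3437889075; exp(-qT) = 0.9925280548; exp(-rT) = 0.9930244429
N(-d1) = 0.2927024500
Delta = -exp(-qT) * N(-d1) = -0.9925280548 * 0.2927024500 = -0.290515

Answer: Delta = -0.290515


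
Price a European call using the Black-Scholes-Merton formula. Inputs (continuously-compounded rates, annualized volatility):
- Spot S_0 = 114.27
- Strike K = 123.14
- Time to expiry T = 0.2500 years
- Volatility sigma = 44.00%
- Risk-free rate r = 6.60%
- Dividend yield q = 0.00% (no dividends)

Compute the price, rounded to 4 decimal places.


d1 = (ln(S/K) + (r - q + 0.5*sigma^2) * T) / (sigma * sqrt(T)) = -0.15480841
d2 = d1 - sigma * sqrt(T) = -0.37480841
exp(-rT) = 0.98363538; exp(-qT) = 1.00000000
C = S_0 * exp(-qT) * N(d1) - K * exp(-rT) * N(d2)
N(d1) = 0.43848618; N(d2) = 0.35390148
C = 114.2700 * 1.00000000 * 0.43848618 - 123.1400 * 0.98363538 * 0.35390148 = 7.2395

Answer: Price = 7.2395


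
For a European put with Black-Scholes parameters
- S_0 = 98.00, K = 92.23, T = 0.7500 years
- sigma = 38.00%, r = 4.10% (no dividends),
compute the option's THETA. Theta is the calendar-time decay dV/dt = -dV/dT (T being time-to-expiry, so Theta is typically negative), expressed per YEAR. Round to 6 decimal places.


d1 = 0.4423779961; d2 = 0.1132883427
phi(d1) = 0.3617551494; exp(-qT) = 1.0000000000; exp(-rT) = 0.9697179723
Theta = -S*exp(-qT)*phi(d1)*sigma/(2*sqrt(T)) + r*K*exp(-rT)*N(-d2) - q*S*exp(-qT)*N(-d1)
N(-d1) = 0.3291078495; N(-d2) = 0.4549009795; sqrt(T) = 0.8660254038
Term 1 = -98.0000 * 1.0000000000 * 0.3617551494 * 0.3800 / (2 * 0.8660254038) = -7.7779252806
Term 2 = 0.0410 * 92.2300 * 0.9697179723 * 0.4549009795 = 1.6680857872
Term 3 = 0 (no dividend yield, q = 0)
Theta = -7.7779252806 + (1.6680857872) + (0.0000000000) = -6.109839

Answer: Theta = -6.109839


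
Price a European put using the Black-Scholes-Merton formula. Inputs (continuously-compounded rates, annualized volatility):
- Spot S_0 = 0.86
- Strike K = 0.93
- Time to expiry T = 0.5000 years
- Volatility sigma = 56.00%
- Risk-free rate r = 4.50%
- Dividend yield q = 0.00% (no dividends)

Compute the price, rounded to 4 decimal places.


d1 = (ln(S/K) + (r - q + 0.5*sigma^2) * T) / (sigma * sqrt(T)) = 0.05719434
d2 = d1 - sigma * sqrt(T) = -0.33878546
exp(-rT) = 0.97775124; exp(-qT) = 1.00000000
P = K * exp(-rT) * N(-d2) - S_0 * exp(-qT) * N(-d1)
N(-d1) = 0.47719519; N(-d2) = 0.63261432
P = 0.9300 * 0.97775124 * 0.63261432 - 0.8600 * 1.00000000 * 0.47719519 = 0.1649

Answer: Price = 0.1649


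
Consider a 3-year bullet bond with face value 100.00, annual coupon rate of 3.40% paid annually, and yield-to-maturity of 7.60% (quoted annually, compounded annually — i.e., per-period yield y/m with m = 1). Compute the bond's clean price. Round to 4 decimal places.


Coupon per period c = face * coupon_rate / m = 3.400000
Periods per year m = 1; per-period yield y/m = 0.076000
Number of cashflows N = 3
Cashflows (t years, CF_t, discount factor 1/(1+y/m)^(m*t), PV):
  t = 1.0000: CF_t = 3.400000, DF = 0.929368, PV = 3.159851
  t = 2.0000: CF_t = 3.400000, DF = 0.863725, PV = 2.936665
  t = 3.0000: CF_t = 103.400000, DF = 0.802718, PV = 83.001076
Price P = sum_t PV_t = 89.097593

Answer: Price = 89.0976


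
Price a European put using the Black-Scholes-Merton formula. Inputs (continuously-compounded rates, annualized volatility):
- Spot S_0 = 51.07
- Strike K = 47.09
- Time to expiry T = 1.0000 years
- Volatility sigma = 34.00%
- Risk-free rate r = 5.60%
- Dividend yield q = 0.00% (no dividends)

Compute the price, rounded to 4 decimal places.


d1 = (ln(S/K) + (r - q + 0.5*sigma^2) * T) / (sigma * sqrt(T)) = 0.57334287
d2 = d1 - sigma * sqrt(T) = 0.23334287
exp(-rT) = 0.94553914; exp(-qT) = 1.00000000
P = K * exp(-rT) * N(-d2) - S_0 * exp(-qT) * N(-d1)
N(-d1) = 0.28320628; N(-d2) = 0.40774759
P = 47.0900 * 0.94553914 * 0.40774759 - 51.0700 * 1.00000000 * 0.28320628 = 3.6918

Answer: Price = 3.6918


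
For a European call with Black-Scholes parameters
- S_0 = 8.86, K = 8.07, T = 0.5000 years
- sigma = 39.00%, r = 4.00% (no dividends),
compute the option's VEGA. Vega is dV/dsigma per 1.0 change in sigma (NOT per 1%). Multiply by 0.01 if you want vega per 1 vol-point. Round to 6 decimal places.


Answer: Vega = 2.149628

Derivation:
d1 = 0.5490712525; d2 = 0.2732996078
phi(d1) = 0.3431189313; exp(-qT) = 1.0000000000; exp(-rT) = 0.9801986733
Vega = S * exp(-qT) * phi(d1) * sqrt(T) = 8.8600 * 1.0000000000 * 0.3431189313 * 0.7071067812 = 2.149628


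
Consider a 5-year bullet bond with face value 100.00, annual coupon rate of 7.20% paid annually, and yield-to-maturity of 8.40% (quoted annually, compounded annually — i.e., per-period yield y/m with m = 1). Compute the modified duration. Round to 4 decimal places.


Answer: Modified duration = 4.0173

Derivation:
Coupon per period c = face * coupon_rate / m = 7.200000
Periods per year m = 1; per-period yield y/m = 0.084000
Number of cashflows N = 5
Cashflows (t years, CF_t, discount factor 1/(1+y/m)^(m*t), PV):
  t = 1.0000: CF_t = 7.200000, DF = 0.922509, PV = 6.642066
  t = 2.0000: CF_t = 7.200000, DF = 0.851023, PV = 6.127368
  t = 3.0000: CF_t = 7.200000, DF = 0.785077, PV = 5.652553
  t = 4.0000: CF_t = 7.200000, DF = 0.724241, PV = 5.214532
  t = 5.0000: CF_t = 107.200000, DF = 0.668119, PV = 71.622318
Price P = sum_t PV_t = 95.258838
First compute Macaulay numerator sum_t t * PV_t:
  t * PV_t at t = 1.0000: 6.642066
  t * PV_t at t = 2.0000: 12.254735
  t * PV_t at t = 3.0000: 16.957659
  t * PV_t at t = 4.0000: 20.858129
  t * PV_t at t = 5.0000: 358.111592
Macaulay duration D = 414.824182 / 95.258838 = 4.354705
Modified duration = D / (1 + y/m) = 4.354705 / (1 + 0.084000) = 4.017256


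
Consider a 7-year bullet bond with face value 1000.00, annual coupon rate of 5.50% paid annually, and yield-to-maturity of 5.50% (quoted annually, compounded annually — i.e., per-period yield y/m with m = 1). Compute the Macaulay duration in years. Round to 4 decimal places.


Coupon per period c = face * coupon_rate / m = 55.000000
Periods per year m = 1; per-period yield y/m = 0.055000
Number of cashflows N = 7
Cashflows (t years, CF_t, discount factor 1/(1+y/m)^(m*t), PV):
  t = 1.0000: CF_t = 55.000000, DF = 0.947867, PV = 52.132701
  t = 2.0000: CF_t = 55.000000, DF = 0.898452, PV = 49.414883
  t = 3.0000: CF_t = 55.000000, DF = 0.851614, PV = 46.838752
  t = 4.0000: CF_t = 55.000000, DF = 0.807217, PV = 44.396921
  t = 5.0000: CF_t = 55.000000, DF = 0.765134, PV = 42.082389
  t = 6.0000: CF_t = 55.000000, DF = 0.725246, PV = 39.888521
  t = 7.0000: CF_t = 1055.000000, DF = 0.687437, PV = 725.245833
Price P = sum_t PV_t = 1000.000000
Macaulay numerator sum_t t * PV_t:
  t * PV_t at t = 1.0000: 52.132701
  t * PV_t at t = 2.0000: 98.829766
  t * PV_t at t = 3.0000: 140.516255
  t * PV_t at t = 4.0000: 177.587684
  t * PV_t at t = 5.0000: 210.411947
  t * PV_t at t = 6.0000: 239.331125
  t * PV_t at t = 7.0000: 5076.720831
Macaulay duration D = (sum_t t * PV_t) / P = 5995.530309 / 1000.000000 = 5.995530

Answer: Macaulay duration = 5.9955 years


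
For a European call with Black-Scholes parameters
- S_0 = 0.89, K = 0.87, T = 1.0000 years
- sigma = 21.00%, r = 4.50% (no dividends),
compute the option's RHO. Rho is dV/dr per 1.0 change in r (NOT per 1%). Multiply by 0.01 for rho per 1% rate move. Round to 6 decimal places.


d1 = 0.4275154813; d2 = 0.2175154813
phi(d1) = 0.3641012551; exp(-qT) = 1.0000000000; exp(-rT) = 0.9559974818
N(d2) = 0.5860966783
Rho = K*T*exp(-rT)*N(d2) = 0.8700 * 1.0000 * 0.9559974818 * 0.5860966783 = 0.487467

Answer: Rho = 0.487467


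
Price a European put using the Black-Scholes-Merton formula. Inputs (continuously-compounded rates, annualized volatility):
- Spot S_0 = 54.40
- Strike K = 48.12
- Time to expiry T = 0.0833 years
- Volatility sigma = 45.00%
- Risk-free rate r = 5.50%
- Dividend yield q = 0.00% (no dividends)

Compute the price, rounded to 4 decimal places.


d1 = (ln(S/K) + (r - q + 0.5*sigma^2) * T) / (sigma * sqrt(T)) = 1.04468862
d2 = d1 - sigma * sqrt(T) = 0.91481079
exp(-rT) = 0.99542898; exp(-qT) = 1.00000000
P = K * exp(-rT) * N(-d2) - S_0 * exp(-qT) * N(-d1)
N(-d1) = 0.14808345; N(-d2) = 0.18014548
P = 48.1200 * 0.99542898 * 0.18014548 - 54.4000 * 1.00000000 * 0.14808345 = 0.5732

Answer: Price = 0.5732


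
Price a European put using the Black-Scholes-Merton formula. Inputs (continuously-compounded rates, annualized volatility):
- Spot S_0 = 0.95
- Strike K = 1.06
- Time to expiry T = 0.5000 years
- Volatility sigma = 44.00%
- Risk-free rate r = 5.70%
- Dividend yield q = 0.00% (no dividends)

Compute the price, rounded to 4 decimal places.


d1 = (ln(S/K) + (r - q + 0.5*sigma^2) * T) / (sigma * sqrt(T)) = -0.10498029
d2 = d1 - sigma * sqrt(T) = -0.41610728
exp(-rT) = 0.97190229; exp(-qT) = 1.00000000
P = K * exp(-rT) * N(-d2) - S_0 * exp(-qT) * N(-d1)
N(-d1) = 0.54180428; N(-d2) = 0.66133425
P = 1.0600 * 0.97190229 * 0.66133425 - 0.9500 * 1.00000000 * 0.54180428 = 0.1666

Answer: Price = 0.1666


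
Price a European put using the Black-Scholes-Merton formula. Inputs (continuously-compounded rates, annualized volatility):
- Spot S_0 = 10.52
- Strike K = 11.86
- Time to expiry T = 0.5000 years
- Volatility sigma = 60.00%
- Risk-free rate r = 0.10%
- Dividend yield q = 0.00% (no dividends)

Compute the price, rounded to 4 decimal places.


d1 = (ln(S/K) + (r - q + 0.5*sigma^2) * T) / (sigma * sqrt(T)) = -0.06928040
d2 = d1 - sigma * sqrt(T) = -0.49354447
exp(-rT) = 0.99950012; exp(-qT) = 1.00000000
P = K * exp(-rT) * N(-d2) - S_0 * exp(-qT) * N(-d1)
N(-d1) = 0.52761679; N(-d2) = 0.68918604
P = 11.8600 * 0.99950012 * 0.68918604 - 10.5200 * 1.00000000 * 0.52761679 = 2.6191

Answer: Price = 2.6191


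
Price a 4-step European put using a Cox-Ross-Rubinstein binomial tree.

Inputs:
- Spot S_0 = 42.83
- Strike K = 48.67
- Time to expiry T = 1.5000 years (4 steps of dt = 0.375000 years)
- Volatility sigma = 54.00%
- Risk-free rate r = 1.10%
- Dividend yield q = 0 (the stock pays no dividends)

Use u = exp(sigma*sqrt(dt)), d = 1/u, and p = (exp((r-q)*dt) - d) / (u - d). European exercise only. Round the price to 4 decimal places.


dt = T/N = 0.375000
u = exp(sigma*sqrt(dt)) = 1.391916; d = 1/u = 0.718434
p = (exp((r-q)*dt) - d) / (u - d) = 0.424212
Discount per step: exp(-r*dt) = 0.995883
Stock lattice S(k, i) with i counting down-moves:
  k=0: S(0,0) = 42.8300
  k=1: S(1,0) = 59.6158; S(1,1) = 30.7705
  k=2: S(2,0) = 82.9801; S(2,1) = 42.8300; S(2,2) = 22.1066
  k=3: S(3,0) = 115.5013; S(3,1) = 59.6158; S(3,2) = 30.7705; S(3,3) = 15.8821
  k=4: S(4,0) = 160.7681; S(4,1) = 82.9801; S(4,2) = 42.8300; S(4,3) = 22.1066; S(4,4) = 11.4103
Terminal payoffs V(N, i) = max(K - S_T, 0):
  V(4,0) = 0.000000; V(4,1) = 0.000000; V(4,2) = 5.840000; V(4,3) = 26.563392; V(4,4) = 37.259724
Backward induction: V(k, i) = exp(-r*dt) * [p * V(k+1, i) + (1-p) * V(k+1, i+1)].
  V(3,0) = exp(-r*dt) * [p*0.000000 + (1-p)*0.000000] = 0.000000
  V(3,1) = exp(-r*dt) * [p*0.000000 + (1-p)*5.840000] = 3.348757
  V(3,2) = exp(-r*dt) * [p*5.840000 + (1-p)*26.563392] = 17.699112
  V(3,3) = exp(-r*dt) * [p*26.563392 + (1-p)*37.259724] = 32.587506
  V(2,0) = exp(-r*dt) * [p*0.000000 + (1-p)*3.348757] = 1.920235
  V(2,1) = exp(-r*dt) * [p*3.348757 + (1-p)*17.699112] = 11.563714
  V(2,2) = exp(-r*dt) * [p*17.699112 + (1-p)*32.587506] = 26.163516
  V(1,0) = exp(-r*dt) * [p*1.920235 + (1-p)*11.563714] = 7.442068
  V(1,1) = exp(-r*dt) * [p*11.563714 + (1-p)*26.163516] = 19.887891
  V(0,0) = exp(-r*dt) * [p*7.442068 + (1-p)*19.887891] = 14.548084

Answer: Price = V(0,0) = 14.5481


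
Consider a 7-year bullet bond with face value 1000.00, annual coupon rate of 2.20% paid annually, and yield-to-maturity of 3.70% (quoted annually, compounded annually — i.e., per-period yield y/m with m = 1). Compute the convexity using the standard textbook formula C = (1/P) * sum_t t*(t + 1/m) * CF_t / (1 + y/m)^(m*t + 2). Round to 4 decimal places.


Coupon per period c = face * coupon_rate / m = 22.000000
Periods per year m = 1; per-period yield y/m = 0.037000
Number of cashflows N = 7
Cashflows (t years, CF_t, discount factor 1/(1+y/m)^(m*t), PV):
  t = 1.0000: CF_t = 22.000000, DF = 0.964320, PV = 21.215043
  t = 2.0000: CF_t = 22.000000, DF = 0.929913, PV = 20.458094
  t = 3.0000: CF_t = 22.000000, DF = 0.896734, PV = 19.728152
  t = 4.0000: CF_t = 22.000000, DF = 0.864739, PV = 19.024255
  t = 5.0000: CF_t = 22.000000, DF = 0.833885, PV = 18.345472
  t = 6.0000: CF_t = 22.000000, DF = 0.804132, PV = 17.690909
  t = 7.0000: CF_t = 1022.000000, DF = 0.775441, PV = 792.500603
Price P = sum_t PV_t = 908.962528
Convexity numerator sum_t t*(t + 1/m) * CF_t / (1+y/m)^(m*t + 2):
  t = 1.0000: term = 39.456305
  t = 2.0000: term = 114.145529
  t = 3.0000: term = 220.145669
  t = 4.0000: term = 353.818175
  t = 5.0000: term = 511.790996
  t = 6.0000: term = 690.942521
  t = 7.0000: term = 41269.586292
Convexity = (1/P) * sum = 43199.885486 / 908.962528 = 47.526586

Answer: Convexity = 47.5266


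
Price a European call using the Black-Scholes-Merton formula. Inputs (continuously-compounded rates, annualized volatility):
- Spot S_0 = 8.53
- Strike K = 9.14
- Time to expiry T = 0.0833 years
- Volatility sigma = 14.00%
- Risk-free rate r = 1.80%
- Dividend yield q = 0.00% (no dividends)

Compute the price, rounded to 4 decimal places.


d1 = (ln(S/K) + (r - q + 0.5*sigma^2) * T) / (sigma * sqrt(T)) = -1.65209536
d2 = d1 - sigma * sqrt(T) = -1.69250179
exp(-rT) = 0.99850172; exp(-qT) = 1.00000000
C = S_0 * exp(-qT) * N(d1) - K * exp(-rT) * N(d2)
N(d1) = 0.04925756; N(d2) = 0.04527517
C = 8.5300 * 1.00000000 * 0.04925756 - 9.1400 * 0.99850172 * 0.04527517 = 0.0070

Answer: Price = 0.0070


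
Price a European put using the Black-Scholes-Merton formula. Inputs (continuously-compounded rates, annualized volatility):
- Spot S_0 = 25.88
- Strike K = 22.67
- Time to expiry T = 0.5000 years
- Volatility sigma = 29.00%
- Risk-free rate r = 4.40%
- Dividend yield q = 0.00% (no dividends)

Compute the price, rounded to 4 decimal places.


d1 = (ln(S/K) + (r - q + 0.5*sigma^2) * T) / (sigma * sqrt(T)) = 0.85561386
d2 = d1 - sigma * sqrt(T) = 0.65055289
exp(-rT) = 0.97824024; exp(-qT) = 1.00000000
P = K * exp(-rT) * N(-d2) - S_0 * exp(-qT) * N(-d1)
N(-d1) = 0.19610570; N(-d2) = 0.25766757
P = 22.6700 * 0.97824024 * 0.25766757 - 25.8800 * 1.00000000 * 0.19610570 = 0.6390

Answer: Price = 0.6390


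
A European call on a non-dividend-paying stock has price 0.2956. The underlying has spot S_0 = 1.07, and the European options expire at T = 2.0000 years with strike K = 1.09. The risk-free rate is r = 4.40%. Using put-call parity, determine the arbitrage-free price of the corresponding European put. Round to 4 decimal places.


Put-call parity: C - P = S_0 * exp(-qT) - K * exp(-rT).
S_0 * exp(-qT) = 1.0700 * 1.00000000 = 1.07000000
K * exp(-rT) = 1.0900 * 0.91576088 = 0.99817936
P = C - S*exp(-qT) + K*exp(-rT)
P = 0.2956 - 1.07000000 + 0.99817936 = 0.2238

Answer: Put price = 0.2238


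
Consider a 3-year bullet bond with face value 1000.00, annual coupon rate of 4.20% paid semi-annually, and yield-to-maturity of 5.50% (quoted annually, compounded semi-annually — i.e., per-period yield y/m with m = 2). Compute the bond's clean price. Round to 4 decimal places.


Answer: Price = 964.4946

Derivation:
Coupon per period c = face * coupon_rate / m = 21.000000
Periods per year m = 2; per-period yield y/m = 0.027500
Number of cashflows N = 6
Cashflows (t years, CF_t, discount factor 1/(1+y/m)^(m*t), PV):
  t = 0.5000: CF_t = 21.000000, DF = 0.973236, PV = 20.437956
  t = 1.0000: CF_t = 21.000000, DF = 0.947188, PV = 19.890955
  t = 1.5000: CF_t = 21.000000, DF = 0.921838, PV = 19.358594
  t = 2.0000: CF_t = 21.000000, DF = 0.897166, PV = 18.840480
  t = 2.5000: CF_t = 21.000000, DF = 0.873154, PV = 18.336234
  t = 3.0000: CF_t = 1021.000000, DF = 0.849785, PV = 867.630397
Price P = sum_t PV_t = 964.494616


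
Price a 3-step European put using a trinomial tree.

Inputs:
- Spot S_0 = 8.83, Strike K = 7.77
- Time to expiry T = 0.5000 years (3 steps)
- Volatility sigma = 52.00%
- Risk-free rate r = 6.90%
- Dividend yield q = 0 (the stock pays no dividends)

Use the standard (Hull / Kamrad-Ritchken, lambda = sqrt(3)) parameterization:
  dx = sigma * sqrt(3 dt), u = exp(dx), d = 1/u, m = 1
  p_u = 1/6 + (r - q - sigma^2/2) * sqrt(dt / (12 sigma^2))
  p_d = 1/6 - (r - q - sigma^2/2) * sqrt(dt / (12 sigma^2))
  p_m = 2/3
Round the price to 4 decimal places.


Answer: Price = V(0,0) = 0.6654

Derivation:
dt = T/N = 0.166667; dx = sigma*sqrt(3*dt) = 0.367696
u = exp(dx) = 1.444402; d = 1/u = 0.692328
p_u = 0.151663, p_m = 0.666667, p_d = 0.181670
Discount per step: exp(-r*dt) = 0.988566
Stock lattice S(k, j) with j the centered position index:
  k=0: S(0,+0) = 8.8300
  k=1: S(1,-1) = 6.1133; S(1,+0) = 8.8300; S(1,+1) = 12.7541
  k=2: S(2,-2) = 4.2324; S(2,-1) = 6.1133; S(2,+0) = 8.8300; S(2,+1) = 12.7541; S(2,+2) = 18.4220
  k=3: S(3,-3) = 2.9302; S(3,-2) = 4.2324; S(3,-1) = 6.1133; S(3,+0) = 8.8300; S(3,+1) = 12.7541; S(3,+2) = 18.4220; S(3,+3) = 26.6088
Terminal payoffs V(N, j) = max(K - S_T, 0):
  V(3,-3) = 4.839807; V(3,-2) = 3.537622; V(3,-1) = 1.656744; V(3,+0) = 0.000000; V(3,+1) = 0.000000; V(3,+2) = 0.000000; V(3,+3) = 0.000000
Backward induction: V(k, j) = exp(-r*dt) * [p_u * V(k+1, j+1) + p_m * V(k+1, j) + p_d * V(k+1, j-1)]
  V(2,-2) = exp(-r*dt) * [p_u*1.656744 + p_m*3.537622 + p_d*4.839807] = 3.449037
  V(2,-1) = exp(-r*dt) * [p_u*0.000000 + p_m*1.656744 + p_d*3.537622] = 1.727199
  V(2,+0) = exp(-r*dt) * [p_u*0.000000 + p_m*0.000000 + p_d*1.656744] = 0.297539
  V(2,+1) = exp(-r*dt) * [p_u*0.000000 + p_m*0.000000 + p_d*0.000000] = 0.000000
  V(2,+2) = exp(-r*dt) * [p_u*0.000000 + p_m*0.000000 + p_d*0.000000] = 0.000000
  V(1,-1) = exp(-r*dt) * [p_u*0.297539 + p_m*1.727199 + p_d*3.449037] = 1.802332
  V(1,+0) = exp(-r*dt) * [p_u*0.000000 + p_m*0.297539 + p_d*1.727199] = 0.506284
  V(1,+1) = exp(-r*dt) * [p_u*0.000000 + p_m*0.000000 + p_d*0.297539] = 0.053436
  V(0,+0) = exp(-r*dt) * [p_u*0.053436 + p_m*0.506284 + p_d*1.802332] = 0.665361


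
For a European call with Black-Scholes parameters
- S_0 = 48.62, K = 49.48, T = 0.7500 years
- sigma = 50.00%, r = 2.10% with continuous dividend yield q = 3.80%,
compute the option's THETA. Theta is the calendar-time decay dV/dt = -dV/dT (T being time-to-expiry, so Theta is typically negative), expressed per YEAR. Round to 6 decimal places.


Answer: Theta = -4.777510

Derivation:
d1 = 0.1465694218; d2 = -0.2864432801
phi(d1) = 0.3946800545; exp(-qT) = 0.9719022941; exp(-rT) = 0.9843733826
Theta = -S*exp(-qT)*phi(d1)*sigma/(2*sqrt(T)) - r*K*exp(-rT)*N(d2) + q*S*exp(-qT)*N(d1)
N(d1) = 0.5582640546; N(d2) = 0.3872693150; sqrt(T) = 0.8660254038
Term 1 = -48.6200 * 0.9719022941 * 0.3946800545 * 0.5000 / (2 * 0.8660254038) = -5.3838396705
Term 2 = -0.0210 * 49.4800 * 0.9843733826 * 0.3872693150 = -0.3961155896
Term 3 = 0.0380 * 48.6200 * 0.9719022941 * 0.5582640546 = 1.0024456229
Theta = -5.3838396705 + (-0.3961155896) + (1.0024456229) = -4.777510


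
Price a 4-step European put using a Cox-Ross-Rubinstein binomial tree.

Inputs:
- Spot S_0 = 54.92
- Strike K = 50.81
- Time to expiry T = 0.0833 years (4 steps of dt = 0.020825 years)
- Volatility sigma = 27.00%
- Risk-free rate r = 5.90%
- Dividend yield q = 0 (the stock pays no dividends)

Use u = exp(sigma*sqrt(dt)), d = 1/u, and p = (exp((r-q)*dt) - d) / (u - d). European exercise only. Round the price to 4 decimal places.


dt = T/N = 0.020825
u = exp(sigma*sqrt(dt)) = 1.039732; d = 1/u = 0.961786
p = (exp((r-q)*dt) - d) / (u - d) = 0.506033
Discount per step: exp(-r*dt) = 0.998772
Stock lattice S(k, i) with i counting down-moves:
  k=0: S(0,0) = 54.9200
  k=1: S(1,0) = 57.1021; S(1,1) = 52.8213
  k=2: S(2,0) = 59.3709; S(2,1) = 54.9200; S(2,2) = 50.8028
  k=3: S(3,0) = 61.7299; S(3,1) = 57.1021; S(3,2) = 52.8213; S(3,3) = 48.8614
  k=4: S(4,0) = 64.1825; S(4,1) = 59.3709; S(4,2) = 54.9200; S(4,3) = 50.8028; S(4,4) = 46.9942
Terminal payoffs V(N, i) = max(K - S_T, 0):
  V(4,0) = 0.000000; V(4,1) = 0.000000; V(4,2) = 0.000000; V(4,3) = 0.007230; V(4,4) = 3.815800
Backward induction: V(k, i) = exp(-r*dt) * [p * V(k+1, i) + (1-p) * V(k+1, i+1)].
  V(3,0) = exp(-r*dt) * [p*0.000000 + (1-p)*0.000000] = 0.000000
  V(3,1) = exp(-r*dt) * [p*0.000000 + (1-p)*0.000000] = 0.000000
  V(3,2) = exp(-r*dt) * [p*0.000000 + (1-p)*0.007230] = 0.003567
  V(3,3) = exp(-r*dt) * [p*0.007230 + (1-p)*3.815800] = 1.886218
  V(2,0) = exp(-r*dt) * [p*0.000000 + (1-p)*0.000000] = 0.000000
  V(2,1) = exp(-r*dt) * [p*0.000000 + (1-p)*0.003567] = 0.001760
  V(2,2) = exp(-r*dt) * [p*0.003567 + (1-p)*1.886218] = 0.932388
  V(1,0) = exp(-r*dt) * [p*0.000000 + (1-p)*0.001760] = 0.000868
  V(1,1) = exp(-r*dt) * [p*0.001760 + (1-p)*0.932388] = 0.460893
  V(0,0) = exp(-r*dt) * [p*0.000868 + (1-p)*0.460893] = 0.227825

Answer: Price = V(0,0) = 0.2278
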